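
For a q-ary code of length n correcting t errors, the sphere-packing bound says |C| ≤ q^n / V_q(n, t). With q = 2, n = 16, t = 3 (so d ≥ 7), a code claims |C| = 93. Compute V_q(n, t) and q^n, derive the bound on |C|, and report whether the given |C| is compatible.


V_q(n, t) = 697, q^n = 65536, Hamming bound = 94, |C| = 93 ≤ bound (satisfied).

Step 1: Compute V_q(n, t) = Σ_{j=0}^3 C(n, j) (q−1)^j.
  j = 0: C(16,0)·(1)^0 = 1·1 = 1.
  j = 1: C(16,1)·(1)^1 = 16·1 = 16.
  j = 2: C(16,2)·(1)^2 = 120·1 = 120.
  j = 3: C(16,3)·(1)^3 = 560·1 = 560.
  V_q(n, t) = 1 + 16 + 120 + 560 = 697.
Step 2: q^n = 2^16 = 65536.
Step 3: Hamming bound ⌊q^n / V_q(n,t)⌋ = ⌊65536/697⌋ = 94.
Step 4: Compare |C| = 93 to 94: satisfied.
The claimed |C| lies below the Hamming bound.


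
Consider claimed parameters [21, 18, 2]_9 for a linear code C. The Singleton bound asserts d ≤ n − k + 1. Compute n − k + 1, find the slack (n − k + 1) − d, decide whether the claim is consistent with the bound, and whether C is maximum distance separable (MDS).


Singleton RHS = n − k + 1 = 4, slack = 2, bound satisfied, not MDS.

Singleton bound: d ≤ n − k + 1.
Here n = 21, k = 18, so n − k + 1 = 4.
Given d = 2, check d ≤ 4: YES.
Slack = (n − k + 1) − d = 2.
The code is NOT MDS (slack = 2 > 0).
Description: the claimed parameters are [21, 18, 2]_9; such a code would be non-MDS.


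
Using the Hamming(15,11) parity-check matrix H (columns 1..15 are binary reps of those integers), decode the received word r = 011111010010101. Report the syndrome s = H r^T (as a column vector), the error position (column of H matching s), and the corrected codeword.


s = (0, 1, 1, 1)^T, error position = 7, corrected codeword c = 011111110010101

Compute s = H r^T mod 2 one row at a time:
  s_1 = 1 + 0 + 0 + 1 + 0 + 1 + 0 + 1 = 4 ≡ 0 (mod 2).
  s_2 = 1 + 1 + 1 + 0 + 0 + 1 + 0 + 1 = 5 ≡ 1 (mod 2).
  s_3 = 1 + 1 + 1 + 0 + 0 + 1 + 0 + 1 = 5 ≡ 1 (mod 2).
  s_4 = 0 + 1 + 1 + 0 + 0 + 1 + 1 + 1 = 5 ≡ 1 (mod 2).
s = (0, 1, 1, 1)^T — this equals column 7 of H (binary 0111), so error is at position 7.
Correct: flip bit 7 of r = 011111010010101 to get c = 011111110010101.


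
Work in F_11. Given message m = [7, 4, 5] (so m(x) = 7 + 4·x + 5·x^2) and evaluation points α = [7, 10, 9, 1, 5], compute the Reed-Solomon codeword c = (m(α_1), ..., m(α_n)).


c = [5, 8, 8, 5, 9]

Message polynomial: m(x) = 7 + 4·x + 5·x^2 (mod 11).
For each evaluation point α_i, compute m(α_i) mod 11:
  α_1 = 7: Horner steps 5 → 6 → 5, so m(7) = 5.
  α_2 = 10: Horner steps 5 → 10 → 8, so m(10) = 8.
  α_3 = 9: Horner steps 5 → 5 → 8, so m(9) = 8.
  α_4 = 1: Horner steps 5 → 9 → 5, so m(1) = 5.
  α_5 = 5: Horner steps 5 → 7 → 9, so m(5) = 9.
Codeword c = [5, 8, 8, 5, 9] ∈ F_11^5.


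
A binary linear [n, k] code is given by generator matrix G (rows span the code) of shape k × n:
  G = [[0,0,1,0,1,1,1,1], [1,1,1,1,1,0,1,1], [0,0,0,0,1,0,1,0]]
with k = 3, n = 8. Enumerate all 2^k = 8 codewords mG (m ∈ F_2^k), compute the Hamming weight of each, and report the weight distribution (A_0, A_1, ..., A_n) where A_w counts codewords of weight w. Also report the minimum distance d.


Weight distribution: A_0 = 1, A_2 = 1, A_3 = 1, A_4 = 1, A_5 = 2, A_6 = 1, A_7 = 1. Minimum distance d = 2.

Enumerate all 2^3 = 8 messages m ∈ F_2^3.
For each, compute codeword c = mG in F_2^8, then tally its weight.
  m = 000 → c = 00000000, weight = 0.
  m = 100 → c = 00101111, weight = 5.
  m = 010 → c = 11111011, weight = 7.
  m = 110 → c = 11010100, weight = 4.
  m = 001 → c = 00001010, weight = 2.
  m = 101 → c = 00100101, weight = 3.
  m = 011 → c = 11110001, weight = 5.
  m = 111 → c = 11011110, weight = 6.
Tally weights:
  weight 0: 1 codewords.
  weight 2: 1 codewords.
  weight 3: 1 codewords.
  weight 4: 1 codewords.
  weight 5: 2 codewords.
  weight 6: 1 codewords.
  weight 7: 1 codewords.
Minimum distance d = smallest w > 0 with A_w > 0 = 2.
Sanity: Σ A_w = 8 = 2^3 = 8 ✓.


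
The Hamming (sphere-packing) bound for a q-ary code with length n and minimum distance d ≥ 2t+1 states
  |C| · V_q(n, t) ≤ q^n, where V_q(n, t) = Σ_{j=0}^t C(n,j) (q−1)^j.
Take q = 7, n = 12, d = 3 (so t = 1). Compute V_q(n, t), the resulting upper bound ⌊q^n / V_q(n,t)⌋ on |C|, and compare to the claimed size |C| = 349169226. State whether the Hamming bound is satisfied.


V_q(n, t) = 73, q^n = 13841287201, Hamming bound = 189606673, |C| = 349169226 > bound (violated).

Step 1: Compute V_q(n, t) = Σ_{j=0}^1 C(n, j) (q−1)^j.
  j = 0: C(12,0)·(6)^0 = 1·1 = 1.
  j = 1: C(12,1)·(6)^1 = 12·6 = 72.
  V_q(n, t) = 1 + 72 = 73.
Step 2: q^n = 7^12 = 13841287201.
Step 3: Hamming bound ⌊q^n / V_q(n,t)⌋ = ⌊13841287201/73⌋ = 189606673.
Step 4: Compare |C| = 349169226 to 189606673: violated.
The claimed |C| lies above the Hamming bound, so no 7-ary code of length 12 with d ≥ 3 can have 349169226 codewords.


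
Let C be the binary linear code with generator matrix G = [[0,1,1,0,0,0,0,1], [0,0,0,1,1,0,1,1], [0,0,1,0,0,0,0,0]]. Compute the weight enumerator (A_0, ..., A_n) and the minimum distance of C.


Weight distribution: A_0 = 1, A_1 = 1, A_2 = 1, A_3 = 1, A_4 = 2, A_5 = 2. Minimum distance d = 1.

Enumerate all 2^3 = 8 messages m ∈ F_2^3.
For each, compute codeword c = mG in F_2^8, then tally its weight.
  m = 000 → c = 00000000, weight = 0.
  m = 100 → c = 01100001, weight = 3.
  m = 010 → c = 00011011, weight = 4.
  m = 110 → c = 01111010, weight = 5.
  m = 001 → c = 00100000, weight = 1.
  m = 101 → c = 01000001, weight = 2.
  m = 011 → c = 00111011, weight = 5.
  m = 111 → c = 01011010, weight = 4.
Tally weights:
  weight 0: 1 codewords.
  weight 1: 1 codewords.
  weight 2: 1 codewords.
  weight 3: 1 codewords.
  weight 4: 2 codewords.
  weight 5: 2 codewords.
Minimum distance d = smallest w > 0 with A_w > 0 = 1.
Sanity: Σ A_w = 8 = 2^3 = 8 ✓.


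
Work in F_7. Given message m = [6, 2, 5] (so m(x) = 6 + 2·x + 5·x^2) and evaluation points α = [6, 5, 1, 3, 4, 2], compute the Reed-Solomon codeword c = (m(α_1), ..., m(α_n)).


c = [2, 1, 6, 1, 3, 2]

Message polynomial: m(x) = 6 + 2·x + 5·x^2 (mod 7).
For each evaluation point α_i, compute m(α_i) mod 7:
  α_1 = 6: Horner steps 5 → 4 → 2, so m(6) = 2.
  α_2 = 5: Horner steps 5 → 6 → 1, so m(5) = 1.
  α_3 = 1: Horner steps 5 → 0 → 6, so m(1) = 6.
  α_4 = 3: Horner steps 5 → 3 → 1, so m(3) = 1.
  α_5 = 4: Horner steps 5 → 1 → 3, so m(4) = 3.
  α_6 = 2: Horner steps 5 → 5 → 2, so m(2) = 2.
Codeword c = [2, 1, 6, 1, 3, 2] ∈ F_7^6.


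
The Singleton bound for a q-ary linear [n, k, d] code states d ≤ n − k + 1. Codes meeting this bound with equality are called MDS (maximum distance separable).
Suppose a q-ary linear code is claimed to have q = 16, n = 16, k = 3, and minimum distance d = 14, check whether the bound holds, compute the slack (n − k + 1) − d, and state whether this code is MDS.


Singleton RHS = n − k + 1 = 14, slack = 0, bound satisfied, MDS.

Singleton bound: d ≤ n − k + 1.
Here n = 16, k = 3, so n − k + 1 = 14.
Given d = 14, check d ≤ 14: YES.
Slack = (n − k + 1) − d = 0.
The code is MDS (slack = 0).
Description: the claimed parameters are [16, 3, 14]_16; such a code would be MDS (meets Singleton bound).


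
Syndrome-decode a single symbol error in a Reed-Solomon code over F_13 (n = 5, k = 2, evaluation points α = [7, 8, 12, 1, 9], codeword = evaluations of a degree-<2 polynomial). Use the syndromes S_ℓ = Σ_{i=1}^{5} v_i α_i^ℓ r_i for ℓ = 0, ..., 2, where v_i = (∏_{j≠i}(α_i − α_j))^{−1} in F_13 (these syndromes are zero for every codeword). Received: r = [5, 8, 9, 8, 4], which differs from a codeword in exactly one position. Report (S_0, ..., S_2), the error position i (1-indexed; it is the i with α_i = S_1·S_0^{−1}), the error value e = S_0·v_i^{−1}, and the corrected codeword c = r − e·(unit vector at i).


S = (5, 1, 8), error at position 2, error magnitude e = 10, c = [5, 11, 9, 8, 4].

Step 1: column multipliers v_i = (∏_{j≠i}(α_i − α_j))^{−1} mod 13.
  i = 1 (α = 7): (7−8)(7−12)(7−1)(7−9) = (−1)·(−5)·6·(−2) = −60 ≡ 5, so v_1 = 5^{−1} = 8 (mod 13).
  i = 2 (α = 8): (8−7)(8−12)(8−1)(8−9) = 1·(−4)·7·(−1) = 28 ≡ 2, so v_2 = 2^{−1} = 7 (mod 13).
  i = 3 (α = 12): (12−7)(12−8)(12−1)(12−9) = 5·4·11·3 = 660 ≡ 10, so v_3 = 10^{−1} = 4 (mod 13).
  i = 4 (α = 1): (1−7)(1−8)(1−12)(1−9) = (−6)·(−7)·(−11)·(−8) = 3696 ≡ 4, so v_4 = 4^{−1} = 10 (mod 13).
  i = 5 (α = 9): (9−7)(9−8)(9−12)(9−1) = 2·1·(−3)·8 = −48 ≡ 4, so v_5 = 4^{−1} = 10 (mod 13).
  v = [8, 7, 4, 10, 10].
Step 2: syndromes of r = [5, 8, 9, 8, 4] (all sums mod 13).
  S_0 = Σ v_i r_i = 8·5 + 7·8 + 4·9 + 10·8 + 10·4 = 252 ≡ 5.
  S_1 = Σ v_i α_i r_i = 8·7·5 + 7·8·8 + 4·12·9 + 10·1·8 + 10·9·4 = 1600 ≡ 1.
  α_i^2 mod 13 = [10, 12, 1, 1, 3].
  S_2 = Σ v_i α_i^2 r_i = 8·10·5 + 7·12·8 + 4·1·9 + 10·1·8 + 10·3·4 = 1308 ≡ 8.
  S = (5, 1, 8) ≠ 0, so r is not a codeword (an error is present).
Step 3: locate the error. For a single error e at position i, S_ℓ = v_i·e·α_i^ℓ, so α_err = S_1/S_0.
  S_0^{−1} = 5^{−1} = 8 (mod 13), so α_err = 1·8 = 8 ≡ 8 = α_2. Error position i = 2.
  Consistency check: S_2/S_1 = 8·1 = 8 ≡ 8 = α_err ✓ (single-error assumption holds).
Step 4: error magnitude e = S_0/v_2 = S_0·∏_{j≠2}(α_2 − α_j) = 5·2 = 10 ≡ 10 (mod 13).
Step 5: correct position 2: c_2 = r_2 − e = 8 − 10 ≡ 11 (mod 13). Hence c = [5, 11, 9, 8, 4].
  Check: interpolating c through the α_i gives m(x) = 2 + 6·x (degree < 2) with m(α_i) = c_i for every i, so c is indeed a codeword.


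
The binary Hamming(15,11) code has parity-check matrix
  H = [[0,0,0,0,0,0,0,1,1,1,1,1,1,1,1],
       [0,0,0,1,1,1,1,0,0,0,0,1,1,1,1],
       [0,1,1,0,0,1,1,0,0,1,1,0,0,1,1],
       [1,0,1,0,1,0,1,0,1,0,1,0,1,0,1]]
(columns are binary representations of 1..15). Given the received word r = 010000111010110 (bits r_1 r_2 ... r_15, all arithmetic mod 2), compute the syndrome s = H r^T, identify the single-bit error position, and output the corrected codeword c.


s = (1, 1, 0, 0)^T, error position = 12, corrected codeword c = 010000111011110

Compute s = H r^T mod 2 one row at a time:
  s_1 = 1 + 1 + 0 + 1 + 0 + 1 + 1 + 0 = 5 ≡ 1 (mod 2).
  s_2 = 0 + 0 + 0 + 1 + 0 + 1 + 1 + 0 = 3 ≡ 1 (mod 2).
  s_3 = 1 + 0 + 0 + 1 + 0 + 1 + 1 + 0 = 4 ≡ 0 (mod 2).
  s_4 = 0 + 0 + 0 + 1 + 1 + 1 + 1 + 0 = 4 ≡ 0 (mod 2).
s = (1, 1, 0, 0)^T — this equals column 12 of H (binary 1100), so error is at position 12.
Correct: flip bit 12 of r = 010000111010110 to get c = 010000111011110.


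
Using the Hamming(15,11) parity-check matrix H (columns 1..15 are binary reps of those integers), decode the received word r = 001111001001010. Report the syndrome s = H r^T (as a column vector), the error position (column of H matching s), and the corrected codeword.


s = (1, 1, 1, 1)^T, error position = 15, corrected codeword c = 001111001001011

Compute s = H r^T mod 2 one row at a time:
  s_1 = 0 + 1 + 0 + 0 + 1 + 0 + 1 + 0 = 3 ≡ 1 (mod 2).
  s_2 = 1 + 1 + 1 + 0 + 1 + 0 + 1 + 0 = 5 ≡ 1 (mod 2).
  s_3 = 0 + 1 + 1 + 0 + 0 + 0 + 1 + 0 = 3 ≡ 1 (mod 2).
  s_4 = 0 + 1 + 1 + 0 + 1 + 0 + 0 + 0 = 3 ≡ 1 (mod 2).
s = (1, 1, 1, 1)^T — this equals column 15 of H (binary 1111), so error is at position 15.
Correct: flip bit 15 of r = 001111001001010 to get c = 001111001001011.


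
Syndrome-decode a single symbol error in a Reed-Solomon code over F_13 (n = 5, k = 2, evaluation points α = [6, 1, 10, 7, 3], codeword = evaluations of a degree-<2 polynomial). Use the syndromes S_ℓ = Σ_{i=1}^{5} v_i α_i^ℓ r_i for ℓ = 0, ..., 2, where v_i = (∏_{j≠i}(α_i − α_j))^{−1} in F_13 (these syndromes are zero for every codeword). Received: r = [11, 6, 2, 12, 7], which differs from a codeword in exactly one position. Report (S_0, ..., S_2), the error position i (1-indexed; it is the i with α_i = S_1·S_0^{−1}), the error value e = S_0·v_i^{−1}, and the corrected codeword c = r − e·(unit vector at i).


S = (12, 10, 4), error at position 5, error magnitude e = 12, c = [11, 6, 2, 12, 8].

Step 1: column multipliers v_i = (∏_{j≠i}(α_i − α_j))^{−1} mod 13.
  i = 1 (α = 6): (6−1)(6−10)(6−7)(6−3) = 5·(−4)·(−1)·3 = 60 ≡ 8, so v_1 = 8^{−1} = 5 (mod 13).
  i = 2 (α = 1): (1−6)(1−10)(1−7)(1−3) = (−5)·(−9)·(−6)·(−2) = 540 ≡ 7, so v_2 = 7^{−1} = 2 (mod 13).
  i = 3 (α = 10): (10−6)(10−1)(10−7)(10−3) = 4·9·3·7 = 756 ≡ 2, so v_3 = 2^{−1} = 7 (mod 13).
  i = 4 (α = 7): (7−6)(7−1)(7−10)(7−3) = 1·6·(−3)·4 = −72 ≡ 6, so v_4 = 6^{−1} = 11 (mod 13).
  i = 5 (α = 3): (3−6)(3−1)(3−10)(3−7) = (−3)·2·(−7)·(−4) = −168 ≡ 1, so v_5 = 1^{−1} = 1 (mod 13).
  v = [5, 2, 7, 11, 1].
Step 2: syndromes of r = [11, 6, 2, 12, 7] (all sums mod 13).
  S_0 = Σ v_i r_i = 5·11 + 2·6 + 7·2 + 11·12 + 1·7 = 220 ≡ 12.
  S_1 = Σ v_i α_i r_i = 5·6·11 + 2·1·6 + 7·10·2 + 11·7·12 + 1·3·7 = 1427 ≡ 10.
  α_i^2 mod 13 = [10, 1, 9, 10, 9].
  S_2 = Σ v_i α_i^2 r_i = 5·10·11 + 2·1·6 + 7·9·2 + 11·10·12 + 1·9·7 = 2071 ≡ 4.
  S = (12, 10, 4) ≠ 0, so r is not a codeword (an error is present).
Step 3: locate the error. For a single error e at position i, S_ℓ = v_i·e·α_i^ℓ, so α_err = S_1/S_0.
  S_0^{−1} = 12^{−1} = 12 (mod 13), so α_err = 10·12 = 120 ≡ 3 = α_5. Error position i = 5.
  Consistency check: S_2/S_1 = 4·4 = 16 ≡ 3 = α_err ✓ (single-error assumption holds).
Step 4: error magnitude e = S_0/v_5 = S_0·∏_{j≠5}(α_5 − α_j) = 12·1 = 12 ≡ 12 (mod 13).
Step 5: correct position 5: c_5 = r_5 − e = 7 − 12 ≡ 8 (mod 13). Hence c = [11, 6, 2, 12, 8].
  Check: interpolating c through the α_i gives m(x) = 5 + 1·x (degree < 2) with m(α_i) = c_i for every i, so c is indeed a codeword.


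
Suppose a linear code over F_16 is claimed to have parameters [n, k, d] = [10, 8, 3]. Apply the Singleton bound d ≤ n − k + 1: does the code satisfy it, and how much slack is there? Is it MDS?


Singleton RHS = n − k + 1 = 3, slack = 0, bound satisfied, MDS.

Singleton bound: d ≤ n − k + 1.
Here n = 10, k = 8, so n − k + 1 = 3.
Given d = 3, check d ≤ 3: YES.
Slack = (n − k + 1) − d = 0.
The code is MDS (slack = 0).
Description: the claimed parameters are [10, 8, 3]_16; such a code would be MDS (meets Singleton bound).


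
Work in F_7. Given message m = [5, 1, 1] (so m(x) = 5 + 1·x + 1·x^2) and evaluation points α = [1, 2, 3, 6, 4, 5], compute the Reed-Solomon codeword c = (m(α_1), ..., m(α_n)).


c = [0, 4, 3, 5, 4, 0]

Message polynomial: m(x) = 5 + 1·x + 1·x^2 (mod 7).
For each evaluation point α_i, compute m(α_i) mod 7:
  α_1 = 1: Horner steps 1 → 2 → 0, so m(1) = 0.
  α_2 = 2: Horner steps 1 → 3 → 4, so m(2) = 4.
  α_3 = 3: Horner steps 1 → 4 → 3, so m(3) = 3.
  α_4 = 6: Horner steps 1 → 0 → 5, so m(6) = 5.
  α_5 = 4: Horner steps 1 → 5 → 4, so m(4) = 4.
  α_6 = 5: Horner steps 1 → 6 → 0, so m(5) = 0.
Codeword c = [0, 4, 3, 5, 4, 0] ∈ F_7^6.


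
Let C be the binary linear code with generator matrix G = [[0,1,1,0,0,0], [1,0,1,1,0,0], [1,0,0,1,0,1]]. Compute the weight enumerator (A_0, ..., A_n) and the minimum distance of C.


Weight distribution: A_0 = 1, A_2 = 3, A_3 = 3, A_5 = 1. Minimum distance d = 2.

Enumerate all 2^3 = 8 messages m ∈ F_2^3.
For each, compute codeword c = mG in F_2^6, then tally its weight.
  m = 000 → c = 000000, weight = 0.
  m = 100 → c = 011000, weight = 2.
  m = 010 → c = 101100, weight = 3.
  m = 110 → c = 110100, weight = 3.
  m = 001 → c = 100101, weight = 3.
  m = 101 → c = 111101, weight = 5.
  m = 011 → c = 001001, weight = 2.
  m = 111 → c = 010001, weight = 2.
Tally weights:
  weight 0: 1 codewords.
  weight 2: 3 codewords.
  weight 3: 3 codewords.
  weight 5: 1 codewords.
Minimum distance d = smallest w > 0 with A_w > 0 = 2.
Sanity: Σ A_w = 8 = 2^3 = 8 ✓.


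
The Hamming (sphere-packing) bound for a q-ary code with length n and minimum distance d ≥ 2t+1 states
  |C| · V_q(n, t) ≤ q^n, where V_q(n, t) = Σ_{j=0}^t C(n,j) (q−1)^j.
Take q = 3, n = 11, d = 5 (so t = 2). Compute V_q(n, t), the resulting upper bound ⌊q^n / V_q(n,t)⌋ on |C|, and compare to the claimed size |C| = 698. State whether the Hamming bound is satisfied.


V_q(n, t) = 243, q^n = 177147, Hamming bound = 729, |C| = 698 ≤ bound (satisfied).

Step 1: Compute V_q(n, t) = Σ_{j=0}^2 C(n, j) (q−1)^j.
  j = 0: C(11,0)·(2)^0 = 1·1 = 1.
  j = 1: C(11,1)·(2)^1 = 11·2 = 22.
  j = 2: C(11,2)·(2)^2 = 55·4 = 220.
  V_q(n, t) = 1 + 22 + 220 = 243.
Step 2: q^n = 3^11 = 177147.
Step 3: Hamming bound ⌊q^n / V_q(n,t)⌋ = ⌊177147/243⌋ = 729.
Step 4: Compare |C| = 698 to 729: satisfied.
The claimed |C| lies below the Hamming bound.


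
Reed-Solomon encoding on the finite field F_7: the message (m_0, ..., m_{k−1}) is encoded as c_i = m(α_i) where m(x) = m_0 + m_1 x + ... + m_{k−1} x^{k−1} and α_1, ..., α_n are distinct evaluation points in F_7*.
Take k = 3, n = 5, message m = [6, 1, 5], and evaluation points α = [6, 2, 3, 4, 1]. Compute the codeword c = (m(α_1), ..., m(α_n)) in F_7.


c = [3, 0, 5, 6, 5]

Message polynomial: m(x) = 6 + 1·x + 5·x^2 (mod 7).
For each evaluation point α_i, compute m(α_i) mod 7:
  α_1 = 6: Horner steps 5 → 3 → 3, so m(6) = 3.
  α_2 = 2: Horner steps 5 → 4 → 0, so m(2) = 0.
  α_3 = 3: Horner steps 5 → 2 → 5, so m(3) = 5.
  α_4 = 4: Horner steps 5 → 0 → 6, so m(4) = 6.
  α_5 = 1: Horner steps 5 → 6 → 5, so m(1) = 5.
Codeword c = [3, 0, 5, 6, 5] ∈ F_7^5.


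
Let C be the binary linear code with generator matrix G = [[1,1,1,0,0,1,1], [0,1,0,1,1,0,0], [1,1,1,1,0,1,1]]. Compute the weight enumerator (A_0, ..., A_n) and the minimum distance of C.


Weight distribution: A_0 = 1, A_1 = 1, A_2 = 1, A_3 = 1, A_5 = 2, A_6 = 2. Minimum distance d = 1.

Enumerate all 2^3 = 8 messages m ∈ F_2^3.
For each, compute codeword c = mG in F_2^7, then tally its weight.
  m = 000 → c = 0000000, weight = 0.
  m = 100 → c = 1110011, weight = 5.
  m = 010 → c = 0101100, weight = 3.
  m = 110 → c = 1011111, weight = 6.
  m = 001 → c = 1111011, weight = 6.
  m = 101 → c = 0001000, weight = 1.
  m = 011 → c = 1010111, weight = 5.
  m = 111 → c = 0100100, weight = 2.
Tally weights:
  weight 0: 1 codewords.
  weight 1: 1 codewords.
  weight 2: 1 codewords.
  weight 3: 1 codewords.
  weight 5: 2 codewords.
  weight 6: 2 codewords.
Minimum distance d = smallest w > 0 with A_w > 0 = 1.
Sanity: Σ A_w = 8 = 2^3 = 8 ✓.


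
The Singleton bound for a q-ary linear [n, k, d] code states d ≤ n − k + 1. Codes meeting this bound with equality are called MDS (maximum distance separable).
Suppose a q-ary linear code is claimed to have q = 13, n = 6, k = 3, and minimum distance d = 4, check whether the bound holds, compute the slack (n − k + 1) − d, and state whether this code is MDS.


Singleton RHS = n − k + 1 = 4, slack = 0, bound satisfied, MDS.

Singleton bound: d ≤ n − k + 1.
Here n = 6, k = 3, so n − k + 1 = 4.
Given d = 4, check d ≤ 4: YES.
Slack = (n − k + 1) − d = 0.
The code is MDS (slack = 0).
Description: the claimed parameters are [6, 3, 4]_13; such a code would be MDS (meets Singleton bound).


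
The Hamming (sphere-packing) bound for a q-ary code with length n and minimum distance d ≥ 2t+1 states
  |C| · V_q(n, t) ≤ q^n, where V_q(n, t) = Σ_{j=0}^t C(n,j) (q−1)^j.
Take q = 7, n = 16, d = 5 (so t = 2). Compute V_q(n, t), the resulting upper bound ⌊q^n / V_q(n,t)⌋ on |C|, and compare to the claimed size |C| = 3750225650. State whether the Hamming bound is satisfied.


V_q(n, t) = 4417, q^n = 33232930569601, Hamming bound = 7523869270, |C| = 3750225650 ≤ bound (satisfied).

Step 1: Compute V_q(n, t) = Σ_{j=0}^2 C(n, j) (q−1)^j.
  j = 0: C(16,0)·(6)^0 = 1·1 = 1.
  j = 1: C(16,1)·(6)^1 = 16·6 = 96.
  j = 2: C(16,2)·(6)^2 = 120·36 = 4320.
  V_q(n, t) = 1 + 96 + 4320 = 4417.
Step 2: q^n = 7^16 = 33232930569601.
Step 3: Hamming bound ⌊q^n / V_q(n,t)⌋ = ⌊33232930569601/4417⌋ = 7523869270.
Step 4: Compare |C| = 3750225650 to 7523869270: satisfied.
The claimed |C| lies below the Hamming bound.


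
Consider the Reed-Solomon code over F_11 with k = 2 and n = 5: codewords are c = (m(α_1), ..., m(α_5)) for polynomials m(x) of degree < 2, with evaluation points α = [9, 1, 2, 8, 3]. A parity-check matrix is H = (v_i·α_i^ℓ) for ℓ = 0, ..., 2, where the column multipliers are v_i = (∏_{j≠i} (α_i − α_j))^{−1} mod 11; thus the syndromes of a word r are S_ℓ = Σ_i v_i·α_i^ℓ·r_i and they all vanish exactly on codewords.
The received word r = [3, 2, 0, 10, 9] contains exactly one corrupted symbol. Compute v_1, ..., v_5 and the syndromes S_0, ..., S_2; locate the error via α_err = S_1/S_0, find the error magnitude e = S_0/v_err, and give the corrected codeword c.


S = (1, 9, 4), error at position 1, error magnitude e = 6, c = [8, 2, 0, 10, 9].

Step 1: column multipliers v_i = (∏_{j≠i}(α_i − α_j))^{−1} mod 11.
  i = 1 (α = 9): (9−1)(9−2)(9−8)(9−3) = 8·7·1·6 = 336 ≡ 6, so v_1 = 6^{−1} = 2 (mod 11).
  i = 2 (α = 1): (1−9)(1−2)(1−8)(1−3) = (−8)·(−1)·(−7)·(−2) = 112 ≡ 2, so v_2 = 2^{−1} = 6 (mod 11).
  i = 3 (α = 2): (2−9)(2−1)(2−8)(2−3) = (−7)·1·(−6)·(−1) = −42 ≡ 2, so v_3 = 2^{−1} = 6 (mod 11).
  i = 4 (α = 8): (8−9)(8−1)(8−2)(8−3) = (−1)·7·6·5 = −210 ≡ 10, so v_4 = 10^{−1} = 10 (mod 11).
  i = 5 (α = 3): (3−9)(3−1)(3−2)(3−8) = (−6)·2·1·(−5) = 60 ≡ 5, so v_5 = 5^{−1} = 9 (mod 11).
  v = [2, 6, 6, 10, 9].
Step 2: syndromes of r = [3, 2, 0, 10, 9] (all sums mod 11).
  S_0 = Σ v_i r_i = 2·3 + 6·2 + 6·0 + 10·10 + 9·9 = 199 ≡ 1.
  S_1 = Σ v_i α_i r_i = 2·9·3 + 6·1·2 + 6·2·0 + 10·8·10 + 9·3·9 = 1109 ≡ 9.
  α_i^2 mod 11 = [4, 1, 4, 9, 9].
  S_2 = Σ v_i α_i^2 r_i = 2·4·3 + 6·1·2 + 6·4·0 + 10·9·10 + 9·9·9 = 1665 ≡ 4.
  S = (1, 9, 4) ≠ 0, so r is not a codeword (an error is present).
Step 3: locate the error. For a single error e at position i, S_ℓ = v_i·e·α_i^ℓ, so α_err = S_1/S_0.
  S_0^{−1} = 1^{−1} = 1 (mod 11), so α_err = 9·1 = 9 ≡ 9 = α_1. Error position i = 1.
  Consistency check: S_2/S_1 = 4·5 = 20 ≡ 9 = α_err ✓ (single-error assumption holds).
Step 4: error magnitude e = S_0/v_1 = S_0·∏_{j≠1}(α_1 − α_j) = 1·6 = 6 ≡ 6 (mod 11).
Step 5: correct position 1: c_1 = r_1 − e = 3 − 6 ≡ 8 (mod 11). Hence c = [8, 2, 0, 10, 9].
  Check: interpolating c through the α_i gives m(x) = 4 + 9·x (degree < 2) with m(α_i) = c_i for every i, so c is indeed a codeword.


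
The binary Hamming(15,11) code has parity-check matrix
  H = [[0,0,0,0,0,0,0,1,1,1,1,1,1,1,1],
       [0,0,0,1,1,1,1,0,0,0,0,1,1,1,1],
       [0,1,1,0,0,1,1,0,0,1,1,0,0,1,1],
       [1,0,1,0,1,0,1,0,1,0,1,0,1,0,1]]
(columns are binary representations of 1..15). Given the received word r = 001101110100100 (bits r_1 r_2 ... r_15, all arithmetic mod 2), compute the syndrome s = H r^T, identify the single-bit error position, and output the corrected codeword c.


s = (1, 0, 0, 1)^T, error position = 9, corrected codeword c = 001101111100100

Compute s = H r^T mod 2 one row at a time:
  s_1 = 1 + 0 + 1 + 0 + 0 + 1 + 0 + 0 = 3 ≡ 1 (mod 2).
  s_2 = 1 + 0 + 1 + 1 + 0 + 1 + 0 + 0 = 4 ≡ 0 (mod 2).
  s_3 = 0 + 1 + 1 + 1 + 1 + 0 + 0 + 0 = 4 ≡ 0 (mod 2).
  s_4 = 0 + 1 + 0 + 1 + 0 + 0 + 1 + 0 = 3 ≡ 1 (mod 2).
s = (1, 0, 0, 1)^T — this equals column 9 of H (binary 1001), so error is at position 9.
Correct: flip bit 9 of r = 001101110100100 to get c = 001101111100100.


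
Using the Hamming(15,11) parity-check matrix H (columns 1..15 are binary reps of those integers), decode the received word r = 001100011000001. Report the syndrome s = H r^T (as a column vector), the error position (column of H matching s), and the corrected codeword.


s = (1, 0, 0, 1)^T, error position = 9, corrected codeword c = 001100010000001

Compute s = H r^T mod 2 one row at a time:
  s_1 = 1 + 1 + 0 + 0 + 0 + 0 + 0 + 1 = 3 ≡ 1 (mod 2).
  s_2 = 1 + 0 + 0 + 0 + 0 + 0 + 0 + 1 = 2 ≡ 0 (mod 2).
  s_3 = 0 + 1 + 0 + 0 + 0 + 0 + 0 + 1 = 2 ≡ 0 (mod 2).
  s_4 = 0 + 1 + 0 + 0 + 1 + 0 + 0 + 1 = 3 ≡ 1 (mod 2).
s = (1, 0, 0, 1)^T — this equals column 9 of H (binary 1001), so error is at position 9.
Correct: flip bit 9 of r = 001100011000001 to get c = 001100010000001.


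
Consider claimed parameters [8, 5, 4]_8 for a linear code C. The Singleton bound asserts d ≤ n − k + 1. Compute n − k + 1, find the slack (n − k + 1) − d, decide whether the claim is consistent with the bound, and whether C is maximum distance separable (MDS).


Singleton RHS = n − k + 1 = 4, slack = 0, bound satisfied, MDS.

Singleton bound: d ≤ n − k + 1.
Here n = 8, k = 5, so n − k + 1 = 4.
Given d = 4, check d ≤ 4: YES.
Slack = (n − k + 1) − d = 0.
The code is MDS (slack = 0).
Description: the claimed parameters are [8, 5, 4]_8; such a code would be MDS (meets Singleton bound).


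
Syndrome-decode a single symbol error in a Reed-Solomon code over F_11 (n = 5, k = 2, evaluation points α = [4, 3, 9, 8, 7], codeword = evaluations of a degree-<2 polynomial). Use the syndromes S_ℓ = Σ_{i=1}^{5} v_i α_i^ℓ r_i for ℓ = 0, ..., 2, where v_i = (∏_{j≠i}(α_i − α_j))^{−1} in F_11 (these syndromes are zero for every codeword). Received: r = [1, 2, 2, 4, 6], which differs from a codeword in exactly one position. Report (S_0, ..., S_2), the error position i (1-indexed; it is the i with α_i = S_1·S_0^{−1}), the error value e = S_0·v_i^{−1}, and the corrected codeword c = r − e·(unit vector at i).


S = (1, 3, 9), error at position 2, error magnitude e = 10, c = [1, 3, 2, 4, 6].

Step 1: column multipliers v_i = (∏_{j≠i}(α_i − α_j))^{−1} mod 11.
  i = 1 (α = 4): (4−3)(4−9)(4−8)(4−7) = 1·(−5)·(−4)·(−3) = −60 ≡ 6, so v_1 = 6^{−1} = 2 (mod 11).
  i = 2 (α = 3): (3−4)(3−9)(3−8)(3−7) = (−1)·(−6)·(−5)·(−4) = 120 ≡ 10, so v_2 = 10^{−1} = 10 (mod 11).
  i = 3 (α = 9): (9−4)(9−3)(9−8)(9−7) = 5·6·1·2 = 60 ≡ 5, so v_3 = 5^{−1} = 9 (mod 11).
  i = 4 (α = 8): (8−4)(8−3)(8−9)(8−7) = 4·5·(−1)·1 = −20 ≡ 2, so v_4 = 2^{−1} = 6 (mod 11).
  i = 5 (α = 7): (7−4)(7−3)(7−9)(7−8) = 3·4·(−2)·(−1) = 24 ≡ 2, so v_5 = 2^{−1} = 6 (mod 11).
  v = [2, 10, 9, 6, 6].
Step 2: syndromes of r = [1, 2, 2, 4, 6] (all sums mod 11).
  S_0 = Σ v_i r_i = 2·1 + 10·2 + 9·2 + 6·4 + 6·6 = 100 ≡ 1.
  S_1 = Σ v_i α_i r_i = 2·4·1 + 10·3·2 + 9·9·2 + 6·8·4 + 6·7·6 = 674 ≡ 3.
  α_i^2 mod 11 = [5, 9, 4, 9, 5].
  S_2 = Σ v_i α_i^2 r_i = 2·5·1 + 10·9·2 + 9·4·2 + 6·9·4 + 6·5·6 = 658 ≡ 9.
  S = (1, 3, 9) ≠ 0, so r is not a codeword (an error is present).
Step 3: locate the error. For a single error e at position i, S_ℓ = v_i·e·α_i^ℓ, so α_err = S_1/S_0.
  S_0^{−1} = 1^{−1} = 1 (mod 11), so α_err = 3·1 = 3 ≡ 3 = α_2. Error position i = 2.
  Consistency check: S_2/S_1 = 9·4 = 36 ≡ 3 = α_err ✓ (single-error assumption holds).
Step 4: error magnitude e = S_0/v_2 = S_0·∏_{j≠2}(α_2 − α_j) = 1·10 = 10 ≡ 10 (mod 11).
Step 5: correct position 2: c_2 = r_2 − e = 2 − 10 ≡ 3 (mod 11). Hence c = [1, 3, 2, 4, 6].
  Check: interpolating c through the α_i gives m(x) = 9 + 9·x (degree < 2) with m(α_i) = c_i for every i, so c is indeed a codeword.


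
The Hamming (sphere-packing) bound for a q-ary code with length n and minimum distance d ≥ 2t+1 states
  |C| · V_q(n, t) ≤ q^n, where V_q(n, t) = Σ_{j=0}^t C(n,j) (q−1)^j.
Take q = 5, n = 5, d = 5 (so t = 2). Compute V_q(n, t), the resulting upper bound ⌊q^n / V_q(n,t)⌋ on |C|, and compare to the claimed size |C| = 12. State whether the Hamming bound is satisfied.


V_q(n, t) = 181, q^n = 3125, Hamming bound = 17, |C| = 12 ≤ bound (satisfied).

Step 1: Compute V_q(n, t) = Σ_{j=0}^2 C(n, j) (q−1)^j.
  j = 0: C(5,0)·(4)^0 = 1·1 = 1.
  j = 1: C(5,1)·(4)^1 = 5·4 = 20.
  j = 2: C(5,2)·(4)^2 = 10·16 = 160.
  V_q(n, t) = 1 + 20 + 160 = 181.
Step 2: q^n = 5^5 = 3125.
Step 3: Hamming bound ⌊q^n / V_q(n,t)⌋ = ⌊3125/181⌋ = 17.
Step 4: Compare |C| = 12 to 17: satisfied.
The claimed |C| lies below the Hamming bound.


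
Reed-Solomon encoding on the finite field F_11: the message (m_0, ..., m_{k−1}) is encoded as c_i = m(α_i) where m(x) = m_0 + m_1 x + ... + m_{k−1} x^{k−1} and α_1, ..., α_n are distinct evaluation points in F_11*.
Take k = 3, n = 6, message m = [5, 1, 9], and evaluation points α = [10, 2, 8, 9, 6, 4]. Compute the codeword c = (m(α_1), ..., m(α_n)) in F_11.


c = [2, 10, 6, 6, 5, 10]

Message polynomial: m(x) = 5 + 1·x + 9·x^2 (mod 11).
For each evaluation point α_i, compute m(α_i) mod 11:
  α_1 = 10: Horner steps 9 → 3 → 2, so m(10) = 2.
  α_2 = 2: Horner steps 9 → 8 → 10, so m(2) = 10.
  α_3 = 8: Horner steps 9 → 7 → 6, so m(8) = 6.
  α_4 = 9: Horner steps 9 → 5 → 6, so m(9) = 6.
  α_5 = 6: Horner steps 9 → 0 → 5, so m(6) = 5.
  α_6 = 4: Horner steps 9 → 4 → 10, so m(4) = 10.
Codeword c = [2, 10, 6, 6, 5, 10] ∈ F_11^6.


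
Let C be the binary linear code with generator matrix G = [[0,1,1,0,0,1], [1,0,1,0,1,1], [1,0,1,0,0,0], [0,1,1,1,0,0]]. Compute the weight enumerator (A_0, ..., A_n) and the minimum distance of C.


Weight distribution: A_0 = 1, A_2 = 4, A_3 = 6, A_4 = 3, A_5 = 2. Minimum distance d = 2.

Enumerate all 2^4 = 16 messages m ∈ F_2^4.
For each, compute codeword c = mG in F_2^6, then tally its weight.
  m = 0000 → c = 000000, weight = 0.
  m = 1000 → c = 011001, weight = 3.
  m = 0100 → c = 101011, weight = 4.
  m = 1100 → c = 110010, weight = 3.
  m = 0010 → c = 101000, weight = 2.
  m = 1010 → c = 110001, weight = 3.
  m = 0110 → c = 000011, weight = 2.
  m = 1110 → c = 011010, weight = 3.
  m = 0001 → c = 011100, weight = 3.
  m = 1001 → c = 000101, weight = 2.
  m = 0101 → c = 110111, weight = 5.
  m = 1101 → c = 101110, weight = 4.
  m = 0011 → c = 110100, weight = 3.
  m = 1011 → c = 101101, weight = 4.
  m = 0111 → c = 011111, weight = 5.
  m = 1111 → c = 000110, weight = 2.
Tally weights:
  weight 0: 1 codewords.
  weight 2: 4 codewords.
  weight 3: 6 codewords.
  weight 4: 3 codewords.
  weight 5: 2 codewords.
Minimum distance d = smallest w > 0 with A_w > 0 = 2.
Sanity: Σ A_w = 16 = 2^4 = 16 ✓.


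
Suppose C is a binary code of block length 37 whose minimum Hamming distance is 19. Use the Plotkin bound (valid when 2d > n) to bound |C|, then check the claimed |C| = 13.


Plotkin bound M ≤ 38; given |C| = 13 ≤ bound (satisfied).

Check applicability: 2d = 38, n = 37.
2d − n = 1 > 0, so Plotkin applies.
Compute d/(2d−n) = 19/1 ≈ 19.0000.
⌊d/(2d−n)⌋ = 19.
Plotkin bound: M ≤ 2·19 = 38.
Given |C| = 13, check: satisfied.
This |C| is below the Plotkin bound.


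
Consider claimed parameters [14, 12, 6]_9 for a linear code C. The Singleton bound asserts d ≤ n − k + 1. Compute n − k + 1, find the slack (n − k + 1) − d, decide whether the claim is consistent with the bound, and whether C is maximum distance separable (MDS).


Singleton RHS = n − k + 1 = 3, slack = -3, bound violated (no such code; not MDS).

Singleton bound: d ≤ n − k + 1.
Here n = 14, k = 12, so n − k + 1 = 3.
Given d = 6, check d ≤ 3: NO.
Slack = (n − k + 1) − d = -3.
The slack is negative: d = 6 exceeds n − k + 1 = 3 by 3, so the Singleton bound is violated and no linear [14, 12, 6]_9 code can exist. In particular it is not MDS (MDS requires d = n − k + 1 exactly).
Description: the claimed parameters are [14, 12, 6]_9; such a code would be impossible (violates the Singleton bound).


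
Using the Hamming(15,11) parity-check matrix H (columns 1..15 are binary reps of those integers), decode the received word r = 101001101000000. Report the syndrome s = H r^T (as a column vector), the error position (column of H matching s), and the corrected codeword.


s = (1, 0, 1, 0)^T, error position = 10, corrected codeword c = 101001101100000

Compute s = H r^T mod 2 one row at a time:
  s_1 = 0 + 1 + 0 + 0 + 0 + 0 + 0 + 0 = 1 ≡ 1 (mod 2).
  s_2 = 0 + 0 + 1 + 1 + 0 + 0 + 0 + 0 = 2 ≡ 0 (mod 2).
  s_3 = 0 + 1 + 1 + 1 + 0 + 0 + 0 + 0 = 3 ≡ 1 (mod 2).
  s_4 = 1 + 1 + 0 + 1 + 1 + 0 + 0 + 0 = 4 ≡ 0 (mod 2).
s = (1, 0, 1, 0)^T — this equals column 10 of H (binary 1010), so error is at position 10.
Correct: flip bit 10 of r = 101001101000000 to get c = 101001101100000.


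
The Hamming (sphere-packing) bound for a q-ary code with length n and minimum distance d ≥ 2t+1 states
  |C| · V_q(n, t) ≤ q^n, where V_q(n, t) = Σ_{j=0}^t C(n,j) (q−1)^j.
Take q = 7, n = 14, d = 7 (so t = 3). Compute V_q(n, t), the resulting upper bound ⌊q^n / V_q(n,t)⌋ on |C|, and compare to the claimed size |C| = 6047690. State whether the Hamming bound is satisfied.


V_q(n, t) = 81985, q^n = 678223072849, Hamming bound = 8272526, |C| = 6047690 ≤ bound (satisfied).

Step 1: Compute V_q(n, t) = Σ_{j=0}^3 C(n, j) (q−1)^j.
  j = 0: C(14,0)·(6)^0 = 1·1 = 1.
  j = 1: C(14,1)·(6)^1 = 14·6 = 84.
  j = 2: C(14,2)·(6)^2 = 91·36 = 3276.
  j = 3: C(14,3)·(6)^3 = 364·216 = 78624.
  V_q(n, t) = 1 + 84 + 3276 + 78624 = 81985.
Step 2: q^n = 7^14 = 678223072849.
Step 3: Hamming bound ⌊q^n / V_q(n,t)⌋ = ⌊678223072849/81985⌋ = 8272526.
Step 4: Compare |C| = 6047690 to 8272526: satisfied.
The claimed |C| lies below the Hamming bound.


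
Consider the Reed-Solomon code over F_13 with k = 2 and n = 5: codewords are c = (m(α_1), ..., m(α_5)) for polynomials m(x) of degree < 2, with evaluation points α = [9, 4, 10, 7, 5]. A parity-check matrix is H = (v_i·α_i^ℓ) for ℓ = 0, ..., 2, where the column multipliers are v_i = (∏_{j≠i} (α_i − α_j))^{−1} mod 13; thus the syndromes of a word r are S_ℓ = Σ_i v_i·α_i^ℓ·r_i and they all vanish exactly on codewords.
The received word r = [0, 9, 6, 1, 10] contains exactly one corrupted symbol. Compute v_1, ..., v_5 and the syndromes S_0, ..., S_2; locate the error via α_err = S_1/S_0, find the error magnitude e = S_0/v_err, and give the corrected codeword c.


S = (5, 12, 8), error at position 5, error magnitude e = 8, c = [0, 9, 6, 1, 2].

Step 1: column multipliers v_i = (∏_{j≠i}(α_i − α_j))^{−1} mod 13.
  i = 1 (α = 9): (9−4)(9−10)(9−7)(9−5) = 5·(−1)·2·4 = −40 ≡ 12, so v_1 = 12^{−1} = 12 (mod 13).
  i = 2 (α = 4): (4−9)(4−10)(4−7)(4−5) = (−5)·(−6)·(−3)·(−1) = 90 ≡ 12, so v_2 = 12^{−1} = 12 (mod 13).
  i = 3 (α = 10): (10−9)(10−4)(10−7)(10−5) = 1·6·3·5 = 90 ≡ 12, so v_3 = 12^{−1} = 12 (mod 13).
  i = 4 (α = 7): (7−9)(7−4)(7−10)(7−5) = (−2)·3·(−3)·2 = 36 ≡ 10, so v_4 = 10^{−1} = 4 (mod 13).
  i = 5 (α = 5): (5−9)(5−4)(5−10)(5−7) = (−4)·1·(−5)·(−2) = −40 ≡ 12, so v_5 = 12^{−1} = 12 (mod 13).
  v = [12, 12, 12, 4, 12].
Step 2: syndromes of r = [0, 9, 6, 1, 10] (all sums mod 13).
  S_0 = Σ v_i r_i = 12·0 + 12·9 + 12·6 + 4·1 + 12·10 = 304 ≡ 5.
  S_1 = Σ v_i α_i r_i = 12·9·0 + 12·4·9 + 12·10·6 + 4·7·1 + 12·5·10 = 1780 ≡ 12.
  α_i^2 mod 13 = [3, 3, 9, 10, 12].
  S_2 = Σ v_i α_i^2 r_i = 12·3·0 + 12·3·9 + 12·9·6 + 4·10·1 + 12·12·10 = 2452 ≡ 8.
  S = (5, 12, 8) ≠ 0, so r is not a codeword (an error is present).
Step 3: locate the error. For a single error e at position i, S_ℓ = v_i·e·α_i^ℓ, so α_err = S_1/S_0.
  S_0^{−1} = 5^{−1} = 8 (mod 13), so α_err = 12·8 = 96 ≡ 5 = α_5. Error position i = 5.
  Consistency check: S_2/S_1 = 8·12 = 96 ≡ 5 = α_err ✓ (single-error assumption holds).
Step 4: error magnitude e = S_0/v_5 = S_0·∏_{j≠5}(α_5 − α_j) = 5·12 = 60 ≡ 8 (mod 13).
Step 5: correct position 5: c_5 = r_5 − e = 10 − 8 ≡ 2 (mod 13). Hence c = [0, 9, 6, 1, 2].
  Check: interpolating c through the α_i gives m(x) = 11 + 6·x (degree < 2) with m(α_i) = c_i for every i, so c is indeed a codeword.


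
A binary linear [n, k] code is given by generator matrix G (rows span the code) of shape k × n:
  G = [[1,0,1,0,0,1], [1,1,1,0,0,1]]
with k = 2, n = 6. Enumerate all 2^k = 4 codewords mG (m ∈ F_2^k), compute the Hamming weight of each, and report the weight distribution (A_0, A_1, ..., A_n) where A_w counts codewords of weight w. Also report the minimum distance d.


Weight distribution: A_0 = 1, A_1 = 1, A_3 = 1, A_4 = 1. Minimum distance d = 1.

Enumerate all 2^2 = 4 messages m ∈ F_2^2.
For each, compute codeword c = mG in F_2^6, then tally its weight.
  m = 00 → c = 000000, weight = 0.
  m = 10 → c = 101001, weight = 3.
  m = 01 → c = 111001, weight = 4.
  m = 11 → c = 010000, weight = 1.
Tally weights:
  weight 0: 1 codewords.
  weight 1: 1 codewords.
  weight 3: 1 codewords.
  weight 4: 1 codewords.
Minimum distance d = smallest w > 0 with A_w > 0 = 1.
Sanity: Σ A_w = 4 = 2^2 = 4 ✓.


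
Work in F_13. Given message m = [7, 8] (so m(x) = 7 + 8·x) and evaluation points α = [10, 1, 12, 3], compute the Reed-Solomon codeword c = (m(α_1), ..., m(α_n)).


c = [9, 2, 12, 5]

Message polynomial: m(x) = 7 + 8·x (mod 13).
For each evaluation point α_i, compute m(α_i) mod 13:
  α_1 = 10: Horner steps 8 → 9, so m(10) = 9.
  α_2 = 1: Horner steps 8 → 2, so m(1) = 2.
  α_3 = 12: Horner steps 8 → 12, so m(12) = 12.
  α_4 = 3: Horner steps 8 → 5, so m(3) = 5.
Codeword c = [9, 2, 12, 5] ∈ F_13^4.


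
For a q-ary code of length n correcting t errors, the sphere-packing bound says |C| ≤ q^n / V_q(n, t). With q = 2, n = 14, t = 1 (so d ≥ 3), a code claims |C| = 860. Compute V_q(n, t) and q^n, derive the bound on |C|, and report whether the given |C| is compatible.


V_q(n, t) = 15, q^n = 16384, Hamming bound = 1092, |C| = 860 ≤ bound (satisfied).

Step 1: Compute V_q(n, t) = Σ_{j=0}^1 C(n, j) (q−1)^j.
  j = 0: C(14,0)·(1)^0 = 1·1 = 1.
  j = 1: C(14,1)·(1)^1 = 14·1 = 14.
  V_q(n, t) = 1 + 14 = 15.
Step 2: q^n = 2^14 = 16384.
Step 3: Hamming bound ⌊q^n / V_q(n,t)⌋ = ⌊16384/15⌋ = 1092.
Step 4: Compare |C| = 860 to 1092: satisfied.
The claimed |C| lies below the Hamming bound.


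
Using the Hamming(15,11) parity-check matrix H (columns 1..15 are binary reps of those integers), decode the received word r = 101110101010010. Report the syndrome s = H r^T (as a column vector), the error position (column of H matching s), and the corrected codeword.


s = (1, 0, 0, 0)^T, error position = 8, corrected codeword c = 101110111010010

Compute s = H r^T mod 2 one row at a time:
  s_1 = 0 + 1 + 0 + 1 + 0 + 0 + 1 + 0 = 3 ≡ 1 (mod 2).
  s_2 = 1 + 1 + 0 + 1 + 0 + 0 + 1 + 0 = 4 ≡ 0 (mod 2).
  s_3 = 0 + 1 + 0 + 1 + 0 + 1 + 1 + 0 = 4 ≡ 0 (mod 2).
  s_4 = 1 + 1 + 1 + 1 + 1 + 1 + 0 + 0 = 6 ≡ 0 (mod 2).
s = (1, 0, 0, 0)^T — this equals column 8 of H (binary 1000), so error is at position 8.
Correct: flip bit 8 of r = 101110101010010 to get c = 101110111010010.


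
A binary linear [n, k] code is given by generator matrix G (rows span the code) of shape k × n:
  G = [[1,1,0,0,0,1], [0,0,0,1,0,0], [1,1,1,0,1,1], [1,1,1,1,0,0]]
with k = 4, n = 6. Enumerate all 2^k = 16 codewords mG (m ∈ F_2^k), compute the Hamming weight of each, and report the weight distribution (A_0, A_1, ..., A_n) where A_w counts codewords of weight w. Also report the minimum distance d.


Weight distribution: A_0 = 1, A_1 = 1, A_2 = 3, A_3 = 6, A_4 = 3, A_5 = 1, A_6 = 1. Minimum distance d = 1.

Enumerate all 2^4 = 16 messages m ∈ F_2^4.
For each, compute codeword c = mG in F_2^6, then tally its weight.
  m = 0000 → c = 000000, weight = 0.
  m = 1000 → c = 110001, weight = 3.
  m = 0100 → c = 000100, weight = 1.
  m = 1100 → c = 110101, weight = 4.
  m = 0010 → c = 111011, weight = 5.
  m = 1010 → c = 001010, weight = 2.
  m = 0110 → c = 111111, weight = 6.
  m = 1110 → c = 001110, weight = 3.
  m = 0001 → c = 111100, weight = 4.
  m = 1001 → c = 001101, weight = 3.
  m = 0101 → c = 111000, weight = 3.
  m = 1101 → c = 001001, weight = 2.
  m = 0011 → c = 000111, weight = 3.
  m = 1011 → c = 110110, weight = 4.
  m = 0111 → c = 000011, weight = 2.
  m = 1111 → c = 110010, weight = 3.
Tally weights:
  weight 0: 1 codewords.
  weight 1: 1 codewords.
  weight 2: 3 codewords.
  weight 3: 6 codewords.
  weight 4: 3 codewords.
  weight 5: 1 codewords.
  weight 6: 1 codewords.
Minimum distance d = smallest w > 0 with A_w > 0 = 1.
Sanity: Σ A_w = 16 = 2^4 = 16 ✓.
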